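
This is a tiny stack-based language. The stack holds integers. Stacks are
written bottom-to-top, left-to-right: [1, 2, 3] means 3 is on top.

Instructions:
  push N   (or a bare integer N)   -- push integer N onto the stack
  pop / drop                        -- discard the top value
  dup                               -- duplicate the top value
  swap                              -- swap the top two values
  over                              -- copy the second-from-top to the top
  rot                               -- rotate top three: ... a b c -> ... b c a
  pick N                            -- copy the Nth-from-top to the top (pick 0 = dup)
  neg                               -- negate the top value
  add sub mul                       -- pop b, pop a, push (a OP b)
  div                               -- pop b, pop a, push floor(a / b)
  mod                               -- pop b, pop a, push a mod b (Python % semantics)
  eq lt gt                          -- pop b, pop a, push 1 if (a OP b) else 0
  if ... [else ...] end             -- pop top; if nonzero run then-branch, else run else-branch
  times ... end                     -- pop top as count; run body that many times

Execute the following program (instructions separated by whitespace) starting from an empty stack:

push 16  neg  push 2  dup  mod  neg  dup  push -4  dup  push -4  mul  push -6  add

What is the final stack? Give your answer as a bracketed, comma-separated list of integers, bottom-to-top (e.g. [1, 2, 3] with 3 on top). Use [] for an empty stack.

After 'push 16': [16]
After 'neg': [-16]
After 'push 2': [-16, 2]
After 'dup': [-16, 2, 2]
After 'mod': [-16, 0]
After 'neg': [-16, 0]
After 'dup': [-16, 0, 0]
After 'push -4': [-16, 0, 0, -4]
After 'dup': [-16, 0, 0, -4, -4]
After 'push -4': [-16, 0, 0, -4, -4, -4]
After 'mul': [-16, 0, 0, -4, 16]
After 'push -6': [-16, 0, 0, -4, 16, -6]
After 'add': [-16, 0, 0, -4, 10]

Answer: [-16, 0, 0, -4, 10]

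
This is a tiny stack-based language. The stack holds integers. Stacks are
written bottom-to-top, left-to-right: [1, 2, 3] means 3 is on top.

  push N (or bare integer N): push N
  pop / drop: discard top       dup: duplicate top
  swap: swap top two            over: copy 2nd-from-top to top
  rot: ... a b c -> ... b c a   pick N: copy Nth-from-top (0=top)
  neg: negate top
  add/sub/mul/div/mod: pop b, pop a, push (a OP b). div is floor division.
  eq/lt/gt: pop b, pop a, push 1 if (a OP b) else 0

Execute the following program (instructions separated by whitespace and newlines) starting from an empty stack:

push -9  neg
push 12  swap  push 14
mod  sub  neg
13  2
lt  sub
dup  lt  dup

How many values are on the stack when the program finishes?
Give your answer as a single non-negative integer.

Answer: 2

Derivation:
After 'push -9': stack = [-9] (depth 1)
After 'neg': stack = [9] (depth 1)
After 'push 12': stack = [9, 12] (depth 2)
After 'swap': stack = [12, 9] (depth 2)
After 'push 14': stack = [12, 9, 14] (depth 3)
After 'mod': stack = [12, 9] (depth 2)
After 'sub': stack = [3] (depth 1)
After 'neg': stack = [-3] (depth 1)
After 'push 13': stack = [-3, 13] (depth 2)
After 'push 2': stack = [-3, 13, 2] (depth 3)
After 'lt': stack = [-3, 0] (depth 2)
After 'sub': stack = [-3] (depth 1)
After 'dup': stack = [-3, -3] (depth 2)
After 'lt': stack = [0] (depth 1)
After 'dup': stack = [0, 0] (depth 2)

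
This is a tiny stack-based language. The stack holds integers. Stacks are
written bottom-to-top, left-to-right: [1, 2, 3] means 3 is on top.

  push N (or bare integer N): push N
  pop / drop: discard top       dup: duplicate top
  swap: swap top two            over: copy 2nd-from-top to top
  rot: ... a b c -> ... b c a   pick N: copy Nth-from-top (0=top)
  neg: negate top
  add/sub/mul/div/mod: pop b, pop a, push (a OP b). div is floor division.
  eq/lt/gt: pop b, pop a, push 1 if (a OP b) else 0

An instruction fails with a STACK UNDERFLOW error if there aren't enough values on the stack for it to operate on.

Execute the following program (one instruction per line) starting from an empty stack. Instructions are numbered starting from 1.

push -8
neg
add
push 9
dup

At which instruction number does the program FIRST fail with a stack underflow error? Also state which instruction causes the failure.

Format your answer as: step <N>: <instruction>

Step 1 ('push -8'): stack = [-8], depth = 1
Step 2 ('neg'): stack = [8], depth = 1
Step 3 ('add'): needs 2 value(s) but depth is 1 — STACK UNDERFLOW

Answer: step 3: add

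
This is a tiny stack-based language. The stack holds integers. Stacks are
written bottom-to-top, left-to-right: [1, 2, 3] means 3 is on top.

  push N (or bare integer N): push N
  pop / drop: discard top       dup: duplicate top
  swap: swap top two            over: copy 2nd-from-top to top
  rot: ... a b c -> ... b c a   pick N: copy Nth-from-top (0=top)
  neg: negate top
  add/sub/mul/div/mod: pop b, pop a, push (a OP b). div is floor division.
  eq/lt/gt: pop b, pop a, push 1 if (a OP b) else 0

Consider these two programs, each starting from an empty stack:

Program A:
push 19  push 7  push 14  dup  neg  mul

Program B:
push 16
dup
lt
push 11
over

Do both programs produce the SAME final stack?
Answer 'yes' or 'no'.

Program A trace:
  After 'push 19': [19]
  After 'push 7': [19, 7]
  After 'push 14': [19, 7, 14]
  After 'dup': [19, 7, 14, 14]
  After 'neg': [19, 7, 14, -14]
  After 'mul': [19, 7, -196]
Program A final stack: [19, 7, -196]

Program B trace:
  After 'push 16': [16]
  After 'dup': [16, 16]
  After 'lt': [0]
  After 'push 11': [0, 11]
  After 'over': [0, 11, 0]
Program B final stack: [0, 11, 0]
Same: no

Answer: no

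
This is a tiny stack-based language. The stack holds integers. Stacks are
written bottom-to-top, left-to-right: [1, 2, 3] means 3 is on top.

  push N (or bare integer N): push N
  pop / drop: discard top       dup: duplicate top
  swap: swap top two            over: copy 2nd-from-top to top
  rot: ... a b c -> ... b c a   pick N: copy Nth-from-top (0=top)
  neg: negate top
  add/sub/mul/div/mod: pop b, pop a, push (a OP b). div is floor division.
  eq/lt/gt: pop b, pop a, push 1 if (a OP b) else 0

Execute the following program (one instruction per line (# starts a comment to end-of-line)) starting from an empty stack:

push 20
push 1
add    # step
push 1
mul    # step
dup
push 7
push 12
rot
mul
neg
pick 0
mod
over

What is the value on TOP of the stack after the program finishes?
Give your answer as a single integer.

After 'push 20': [20]
After 'push 1': [20, 1]
After 'add': [21]
After 'push 1': [21, 1]
After 'mul': [21]
After 'dup': [21, 21]
After 'push 7': [21, 21, 7]
After 'push 12': [21, 21, 7, 12]
After 'rot': [21, 7, 12, 21]
After 'mul': [21, 7, 252]
After 'neg': [21, 7, -252]
After 'pick 0': [21, 7, -252, -252]
After 'mod': [21, 7, 0]
After 'over': [21, 7, 0, 7]

Answer: 7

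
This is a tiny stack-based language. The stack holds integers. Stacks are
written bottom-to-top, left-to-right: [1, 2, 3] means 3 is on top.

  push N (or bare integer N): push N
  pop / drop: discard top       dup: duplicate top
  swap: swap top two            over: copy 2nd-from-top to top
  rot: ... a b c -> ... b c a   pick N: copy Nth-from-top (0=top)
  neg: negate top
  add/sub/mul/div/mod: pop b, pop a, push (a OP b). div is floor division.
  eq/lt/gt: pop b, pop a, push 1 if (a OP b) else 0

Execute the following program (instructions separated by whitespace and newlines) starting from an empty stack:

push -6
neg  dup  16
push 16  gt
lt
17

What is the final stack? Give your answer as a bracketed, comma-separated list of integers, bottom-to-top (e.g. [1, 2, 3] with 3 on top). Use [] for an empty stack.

Answer: [6, 0, 17]

Derivation:
After 'push -6': [-6]
After 'neg': [6]
After 'dup': [6, 6]
After 'push 16': [6, 6, 16]
After 'push 16': [6, 6, 16, 16]
After 'gt': [6, 6, 0]
After 'lt': [6, 0]
After 'push 17': [6, 0, 17]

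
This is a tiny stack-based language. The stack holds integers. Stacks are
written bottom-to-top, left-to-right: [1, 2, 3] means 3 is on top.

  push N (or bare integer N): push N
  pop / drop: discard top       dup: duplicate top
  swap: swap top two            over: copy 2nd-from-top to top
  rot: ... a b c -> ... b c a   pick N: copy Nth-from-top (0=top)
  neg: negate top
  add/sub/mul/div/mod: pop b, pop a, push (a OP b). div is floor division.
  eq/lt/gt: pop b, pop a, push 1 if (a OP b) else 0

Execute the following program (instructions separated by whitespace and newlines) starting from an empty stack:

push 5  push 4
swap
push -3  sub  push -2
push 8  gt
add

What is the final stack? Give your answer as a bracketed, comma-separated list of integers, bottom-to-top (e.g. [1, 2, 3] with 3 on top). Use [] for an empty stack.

Answer: [4, 8]

Derivation:
After 'push 5': [5]
After 'push 4': [5, 4]
After 'swap': [4, 5]
After 'push -3': [4, 5, -3]
After 'sub': [4, 8]
After 'push -2': [4, 8, -2]
After 'push 8': [4, 8, -2, 8]
After 'gt': [4, 8, 0]
After 'add': [4, 8]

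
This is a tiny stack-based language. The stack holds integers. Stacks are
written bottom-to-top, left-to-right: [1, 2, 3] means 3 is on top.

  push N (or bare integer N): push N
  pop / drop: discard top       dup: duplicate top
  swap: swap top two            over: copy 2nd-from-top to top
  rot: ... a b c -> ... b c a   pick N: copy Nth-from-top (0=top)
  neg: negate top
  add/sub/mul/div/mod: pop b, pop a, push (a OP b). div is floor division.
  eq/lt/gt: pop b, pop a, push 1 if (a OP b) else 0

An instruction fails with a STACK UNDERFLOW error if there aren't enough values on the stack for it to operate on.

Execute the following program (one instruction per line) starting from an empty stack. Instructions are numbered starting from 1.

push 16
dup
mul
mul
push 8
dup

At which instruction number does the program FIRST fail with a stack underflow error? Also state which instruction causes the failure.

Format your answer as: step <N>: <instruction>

Answer: step 4: mul

Derivation:
Step 1 ('push 16'): stack = [16], depth = 1
Step 2 ('dup'): stack = [16, 16], depth = 2
Step 3 ('mul'): stack = [256], depth = 1
Step 4 ('mul'): needs 2 value(s) but depth is 1 — STACK UNDERFLOW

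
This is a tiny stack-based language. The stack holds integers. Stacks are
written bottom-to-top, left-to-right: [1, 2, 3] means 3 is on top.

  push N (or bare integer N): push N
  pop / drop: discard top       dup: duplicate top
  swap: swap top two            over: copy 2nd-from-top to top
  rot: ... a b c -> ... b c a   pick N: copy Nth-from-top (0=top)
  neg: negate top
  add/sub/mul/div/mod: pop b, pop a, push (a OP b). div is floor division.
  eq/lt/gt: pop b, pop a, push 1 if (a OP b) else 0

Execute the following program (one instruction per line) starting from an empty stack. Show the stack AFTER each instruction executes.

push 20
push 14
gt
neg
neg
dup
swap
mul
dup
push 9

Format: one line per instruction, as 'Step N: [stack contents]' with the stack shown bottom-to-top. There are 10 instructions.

Step 1: [20]
Step 2: [20, 14]
Step 3: [1]
Step 4: [-1]
Step 5: [1]
Step 6: [1, 1]
Step 7: [1, 1]
Step 8: [1]
Step 9: [1, 1]
Step 10: [1, 1, 9]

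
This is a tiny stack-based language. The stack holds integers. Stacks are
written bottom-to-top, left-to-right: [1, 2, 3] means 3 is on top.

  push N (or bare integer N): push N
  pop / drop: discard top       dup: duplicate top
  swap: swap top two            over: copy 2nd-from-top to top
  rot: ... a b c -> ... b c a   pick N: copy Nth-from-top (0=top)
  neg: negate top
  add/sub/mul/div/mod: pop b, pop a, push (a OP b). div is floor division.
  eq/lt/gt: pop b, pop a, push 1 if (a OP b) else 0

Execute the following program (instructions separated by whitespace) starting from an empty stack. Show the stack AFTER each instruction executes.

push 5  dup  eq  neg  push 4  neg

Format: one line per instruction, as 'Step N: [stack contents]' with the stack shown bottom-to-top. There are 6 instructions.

Step 1: [5]
Step 2: [5, 5]
Step 3: [1]
Step 4: [-1]
Step 5: [-1, 4]
Step 6: [-1, -4]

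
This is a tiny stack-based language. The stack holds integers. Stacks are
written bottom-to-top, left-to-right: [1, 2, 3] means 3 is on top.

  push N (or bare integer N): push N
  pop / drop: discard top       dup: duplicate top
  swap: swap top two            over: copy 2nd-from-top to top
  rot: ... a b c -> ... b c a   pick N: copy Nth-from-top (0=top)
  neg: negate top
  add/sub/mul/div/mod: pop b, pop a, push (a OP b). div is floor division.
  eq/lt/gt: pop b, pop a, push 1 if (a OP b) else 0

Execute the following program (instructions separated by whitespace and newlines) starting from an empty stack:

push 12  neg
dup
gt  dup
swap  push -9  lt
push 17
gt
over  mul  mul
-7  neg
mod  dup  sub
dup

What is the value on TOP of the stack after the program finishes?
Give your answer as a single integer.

Answer: 0

Derivation:
After 'push 12': [12]
After 'neg': [-12]
After 'dup': [-12, -12]
After 'gt': [0]
After 'dup': [0, 0]
After 'swap': [0, 0]
After 'push -9': [0, 0, -9]
After 'lt': [0, 0]
After 'push 17': [0, 0, 17]
After 'gt': [0, 0]
After 'over': [0, 0, 0]
After 'mul': [0, 0]
After 'mul': [0]
After 'push -7': [0, -7]
After 'neg': [0, 7]
After 'mod': [0]
After 'dup': [0, 0]
After 'sub': [0]
After 'dup': [0, 0]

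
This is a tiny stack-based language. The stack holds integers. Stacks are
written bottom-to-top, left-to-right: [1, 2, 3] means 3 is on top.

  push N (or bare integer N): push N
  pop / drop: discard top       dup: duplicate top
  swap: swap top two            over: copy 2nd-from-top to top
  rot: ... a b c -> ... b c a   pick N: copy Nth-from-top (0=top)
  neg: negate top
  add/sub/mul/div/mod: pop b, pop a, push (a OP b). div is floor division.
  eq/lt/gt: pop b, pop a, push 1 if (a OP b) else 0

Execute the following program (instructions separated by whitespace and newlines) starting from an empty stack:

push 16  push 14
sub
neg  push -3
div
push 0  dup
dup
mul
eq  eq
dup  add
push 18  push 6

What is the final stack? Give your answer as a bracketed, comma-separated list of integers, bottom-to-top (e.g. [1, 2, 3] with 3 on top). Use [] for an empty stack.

Answer: [0, 18, 6]

Derivation:
After 'push 16': [16]
After 'push 14': [16, 14]
After 'sub': [2]
After 'neg': [-2]
After 'push -3': [-2, -3]
After 'div': [0]
After 'push 0': [0, 0]
After 'dup': [0, 0, 0]
After 'dup': [0, 0, 0, 0]
After 'mul': [0, 0, 0]
After 'eq': [0, 1]
After 'eq': [0]
After 'dup': [0, 0]
After 'add': [0]
After 'push 18': [0, 18]
After 'push 6': [0, 18, 6]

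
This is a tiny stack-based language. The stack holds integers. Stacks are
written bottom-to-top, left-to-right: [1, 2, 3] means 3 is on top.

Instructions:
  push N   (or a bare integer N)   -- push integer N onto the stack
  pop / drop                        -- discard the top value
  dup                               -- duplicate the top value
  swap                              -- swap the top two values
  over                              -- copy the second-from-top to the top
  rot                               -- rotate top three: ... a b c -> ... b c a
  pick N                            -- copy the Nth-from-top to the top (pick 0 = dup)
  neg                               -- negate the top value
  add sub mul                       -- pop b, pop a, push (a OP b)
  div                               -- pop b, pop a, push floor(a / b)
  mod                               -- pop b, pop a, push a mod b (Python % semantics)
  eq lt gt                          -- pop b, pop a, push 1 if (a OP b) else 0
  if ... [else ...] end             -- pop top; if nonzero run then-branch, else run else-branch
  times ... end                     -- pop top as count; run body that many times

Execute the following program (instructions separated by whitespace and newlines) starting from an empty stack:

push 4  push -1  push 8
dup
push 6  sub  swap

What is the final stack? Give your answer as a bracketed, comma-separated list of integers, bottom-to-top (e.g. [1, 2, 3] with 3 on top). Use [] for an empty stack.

After 'push 4': [4]
After 'push -1': [4, -1]
After 'push 8': [4, -1, 8]
After 'dup': [4, -1, 8, 8]
After 'push 6': [4, -1, 8, 8, 6]
After 'sub': [4, -1, 8, 2]
After 'swap': [4, -1, 2, 8]

Answer: [4, -1, 2, 8]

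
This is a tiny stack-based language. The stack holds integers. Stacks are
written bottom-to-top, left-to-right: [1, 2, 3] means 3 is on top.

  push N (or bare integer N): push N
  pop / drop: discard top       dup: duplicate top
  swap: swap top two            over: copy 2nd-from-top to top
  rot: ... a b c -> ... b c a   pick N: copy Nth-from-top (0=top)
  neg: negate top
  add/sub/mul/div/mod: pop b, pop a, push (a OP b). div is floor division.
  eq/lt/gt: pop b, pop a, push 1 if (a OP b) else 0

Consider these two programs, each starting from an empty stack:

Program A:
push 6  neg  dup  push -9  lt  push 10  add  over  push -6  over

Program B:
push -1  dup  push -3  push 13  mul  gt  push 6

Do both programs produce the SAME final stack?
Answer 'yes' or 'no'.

Program A trace:
  After 'push 6': [6]
  After 'neg': [-6]
  After 'dup': [-6, -6]
  After 'push -9': [-6, -6, -9]
  After 'lt': [-6, 0]
  After 'push 10': [-6, 0, 10]
  After 'add': [-6, 10]
  After 'over': [-6, 10, -6]
  After 'push -6': [-6, 10, -6, -6]
  After 'over': [-6, 10, -6, -6, -6]
Program A final stack: [-6, 10, -6, -6, -6]

Program B trace:
  After 'push -1': [-1]
  After 'dup': [-1, -1]
  After 'push -3': [-1, -1, -3]
  After 'push 13': [-1, -1, -3, 13]
  After 'mul': [-1, -1, -39]
  After 'gt': [-1, 1]
  After 'push 6': [-1, 1, 6]
Program B final stack: [-1, 1, 6]
Same: no

Answer: no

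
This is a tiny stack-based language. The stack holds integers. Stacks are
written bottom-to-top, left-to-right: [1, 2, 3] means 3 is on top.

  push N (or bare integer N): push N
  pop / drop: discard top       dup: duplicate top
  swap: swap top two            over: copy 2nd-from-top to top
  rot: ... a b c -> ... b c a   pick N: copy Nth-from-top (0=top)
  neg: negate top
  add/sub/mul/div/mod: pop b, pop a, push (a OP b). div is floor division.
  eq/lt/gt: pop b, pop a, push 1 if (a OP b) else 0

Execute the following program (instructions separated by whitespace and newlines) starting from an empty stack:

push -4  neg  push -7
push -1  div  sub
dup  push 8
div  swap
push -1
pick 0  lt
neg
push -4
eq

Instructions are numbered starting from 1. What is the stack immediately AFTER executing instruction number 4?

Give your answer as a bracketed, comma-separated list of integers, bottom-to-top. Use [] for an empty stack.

Step 1 ('push -4'): [-4]
Step 2 ('neg'): [4]
Step 3 ('push -7'): [4, -7]
Step 4 ('push -1'): [4, -7, -1]

Answer: [4, -7, -1]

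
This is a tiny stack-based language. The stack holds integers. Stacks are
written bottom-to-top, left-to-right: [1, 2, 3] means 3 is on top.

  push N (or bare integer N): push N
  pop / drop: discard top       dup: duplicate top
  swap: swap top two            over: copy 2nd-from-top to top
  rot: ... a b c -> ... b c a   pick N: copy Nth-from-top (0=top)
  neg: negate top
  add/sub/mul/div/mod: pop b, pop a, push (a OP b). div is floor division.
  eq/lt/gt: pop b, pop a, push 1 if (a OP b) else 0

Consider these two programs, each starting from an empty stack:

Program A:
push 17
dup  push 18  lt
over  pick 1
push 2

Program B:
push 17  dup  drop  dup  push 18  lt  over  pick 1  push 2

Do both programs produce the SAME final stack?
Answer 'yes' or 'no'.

Answer: yes

Derivation:
Program A trace:
  After 'push 17': [17]
  After 'dup': [17, 17]
  After 'push 18': [17, 17, 18]
  After 'lt': [17, 1]
  After 'over': [17, 1, 17]
  After 'pick 1': [17, 1, 17, 1]
  After 'push 2': [17, 1, 17, 1, 2]
Program A final stack: [17, 1, 17, 1, 2]

Program B trace:
  After 'push 17': [17]
  After 'dup': [17, 17]
  After 'drop': [17]
  After 'dup': [17, 17]
  After 'push 18': [17, 17, 18]
  After 'lt': [17, 1]
  After 'over': [17, 1, 17]
  After 'pick 1': [17, 1, 17, 1]
  After 'push 2': [17, 1, 17, 1, 2]
Program B final stack: [17, 1, 17, 1, 2]
Same: yes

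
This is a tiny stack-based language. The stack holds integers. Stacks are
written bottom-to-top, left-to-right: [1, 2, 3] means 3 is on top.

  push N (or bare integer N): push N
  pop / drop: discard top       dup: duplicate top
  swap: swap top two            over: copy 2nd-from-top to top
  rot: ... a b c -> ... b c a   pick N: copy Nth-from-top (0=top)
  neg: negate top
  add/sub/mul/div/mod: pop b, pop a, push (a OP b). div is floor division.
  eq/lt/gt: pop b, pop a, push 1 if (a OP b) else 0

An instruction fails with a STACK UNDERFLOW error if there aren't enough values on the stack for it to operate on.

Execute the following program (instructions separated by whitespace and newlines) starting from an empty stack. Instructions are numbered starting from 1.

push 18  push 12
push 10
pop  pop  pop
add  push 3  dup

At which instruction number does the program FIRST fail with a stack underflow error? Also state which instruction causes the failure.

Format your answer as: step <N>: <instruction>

Step 1 ('push 18'): stack = [18], depth = 1
Step 2 ('push 12'): stack = [18, 12], depth = 2
Step 3 ('push 10'): stack = [18, 12, 10], depth = 3
Step 4 ('pop'): stack = [18, 12], depth = 2
Step 5 ('pop'): stack = [18], depth = 1
Step 6 ('pop'): stack = [], depth = 0
Step 7 ('add'): needs 2 value(s) but depth is 0 — STACK UNDERFLOW

Answer: step 7: add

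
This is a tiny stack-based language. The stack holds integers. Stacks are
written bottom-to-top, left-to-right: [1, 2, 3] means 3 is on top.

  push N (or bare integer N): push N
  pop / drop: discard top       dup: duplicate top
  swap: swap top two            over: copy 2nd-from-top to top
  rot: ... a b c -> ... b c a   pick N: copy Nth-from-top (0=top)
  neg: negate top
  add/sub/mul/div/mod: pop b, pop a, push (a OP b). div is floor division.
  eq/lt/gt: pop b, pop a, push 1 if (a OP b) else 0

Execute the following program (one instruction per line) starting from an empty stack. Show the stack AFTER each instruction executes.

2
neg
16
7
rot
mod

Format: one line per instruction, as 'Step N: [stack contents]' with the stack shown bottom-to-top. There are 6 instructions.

Step 1: [2]
Step 2: [-2]
Step 3: [-2, 16]
Step 4: [-2, 16, 7]
Step 5: [16, 7, -2]
Step 6: [16, -1]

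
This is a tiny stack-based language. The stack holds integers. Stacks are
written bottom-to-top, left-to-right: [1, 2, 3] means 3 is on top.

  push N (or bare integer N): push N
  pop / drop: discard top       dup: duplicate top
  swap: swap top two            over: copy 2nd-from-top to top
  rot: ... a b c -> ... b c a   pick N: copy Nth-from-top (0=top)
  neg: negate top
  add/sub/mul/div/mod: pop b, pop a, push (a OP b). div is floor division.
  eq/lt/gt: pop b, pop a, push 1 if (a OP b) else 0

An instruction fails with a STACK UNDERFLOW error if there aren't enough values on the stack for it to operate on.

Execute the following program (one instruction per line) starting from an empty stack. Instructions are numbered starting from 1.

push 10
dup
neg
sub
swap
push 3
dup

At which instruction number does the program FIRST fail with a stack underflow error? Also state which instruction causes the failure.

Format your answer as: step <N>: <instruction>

Step 1 ('push 10'): stack = [10], depth = 1
Step 2 ('dup'): stack = [10, 10], depth = 2
Step 3 ('neg'): stack = [10, -10], depth = 2
Step 4 ('sub'): stack = [20], depth = 1
Step 5 ('swap'): needs 2 value(s) but depth is 1 — STACK UNDERFLOW

Answer: step 5: swap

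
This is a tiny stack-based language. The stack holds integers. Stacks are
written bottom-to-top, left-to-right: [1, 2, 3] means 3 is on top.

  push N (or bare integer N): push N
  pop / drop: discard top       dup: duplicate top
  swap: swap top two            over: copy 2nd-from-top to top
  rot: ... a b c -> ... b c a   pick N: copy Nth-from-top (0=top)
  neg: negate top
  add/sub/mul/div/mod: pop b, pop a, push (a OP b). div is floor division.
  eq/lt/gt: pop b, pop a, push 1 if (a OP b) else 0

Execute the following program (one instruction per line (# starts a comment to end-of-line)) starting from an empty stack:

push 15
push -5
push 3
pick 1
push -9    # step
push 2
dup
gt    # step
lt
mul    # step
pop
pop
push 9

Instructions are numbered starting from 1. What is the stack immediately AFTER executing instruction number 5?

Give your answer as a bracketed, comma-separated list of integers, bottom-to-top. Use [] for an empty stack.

Answer: [15, -5, 3, -5, -9]

Derivation:
Step 1 ('push 15'): [15]
Step 2 ('push -5'): [15, -5]
Step 3 ('push 3'): [15, -5, 3]
Step 4 ('pick 1'): [15, -5, 3, -5]
Step 5 ('push -9'): [15, -5, 3, -5, -9]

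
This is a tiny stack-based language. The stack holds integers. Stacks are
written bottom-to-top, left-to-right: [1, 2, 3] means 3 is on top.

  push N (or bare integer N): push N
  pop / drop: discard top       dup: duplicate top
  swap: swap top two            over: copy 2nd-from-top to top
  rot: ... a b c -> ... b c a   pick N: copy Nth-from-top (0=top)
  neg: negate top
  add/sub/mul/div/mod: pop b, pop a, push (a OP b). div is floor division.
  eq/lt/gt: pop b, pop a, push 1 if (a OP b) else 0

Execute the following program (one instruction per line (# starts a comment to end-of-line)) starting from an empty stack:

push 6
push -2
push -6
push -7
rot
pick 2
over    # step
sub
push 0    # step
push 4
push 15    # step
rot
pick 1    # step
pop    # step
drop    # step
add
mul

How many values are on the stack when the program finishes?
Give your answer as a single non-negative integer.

Answer: 5

Derivation:
After 'push 6': stack = [6] (depth 1)
After 'push -2': stack = [6, -2] (depth 2)
After 'push -6': stack = [6, -2, -6] (depth 3)
After 'push -7': stack = [6, -2, -6, -7] (depth 4)
After 'rot': stack = [6, -6, -7, -2] (depth 4)
After 'pick 2': stack = [6, -6, -7, -2, -6] (depth 5)
After 'over': stack = [6, -6, -7, -2, -6, -2] (depth 6)
After 'sub': stack = [6, -6, -7, -2, -4] (depth 5)
After 'push 0': stack = [6, -6, -7, -2, -4, 0] (depth 6)
After 'push 4': stack = [6, -6, -7, -2, -4, 0, 4] (depth 7)
After 'push 15': stack = [6, -6, -7, -2, -4, 0, 4, 15] (depth 8)
After 'rot': stack = [6, -6, -7, -2, -4, 4, 15, 0] (depth 8)
After 'pick 1': stack = [6, -6, -7, -2, -4, 4, 15, 0, 15] (depth 9)
After 'pop': stack = [6, -6, -7, -2, -4, 4, 15, 0] (depth 8)
After 'drop': stack = [6, -6, -7, -2, -4, 4, 15] (depth 7)
After 'add': stack = [6, -6, -7, -2, -4, 19] (depth 6)
After 'mul': stack = [6, -6, -7, -2, -76] (depth 5)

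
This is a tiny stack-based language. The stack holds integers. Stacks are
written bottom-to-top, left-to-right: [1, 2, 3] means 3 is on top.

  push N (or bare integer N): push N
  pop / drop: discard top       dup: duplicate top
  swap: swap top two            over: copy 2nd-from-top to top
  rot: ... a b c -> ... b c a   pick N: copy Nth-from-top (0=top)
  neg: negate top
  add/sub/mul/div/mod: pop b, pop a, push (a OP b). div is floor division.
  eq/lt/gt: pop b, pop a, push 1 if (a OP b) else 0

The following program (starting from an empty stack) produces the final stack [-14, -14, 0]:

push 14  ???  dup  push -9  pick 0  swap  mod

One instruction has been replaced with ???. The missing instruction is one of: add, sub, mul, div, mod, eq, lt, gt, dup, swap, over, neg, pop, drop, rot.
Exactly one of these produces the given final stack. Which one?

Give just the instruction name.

Stack before ???: [14]
Stack after ???:  [-14]
The instruction that transforms [14] -> [-14] is: neg

Answer: neg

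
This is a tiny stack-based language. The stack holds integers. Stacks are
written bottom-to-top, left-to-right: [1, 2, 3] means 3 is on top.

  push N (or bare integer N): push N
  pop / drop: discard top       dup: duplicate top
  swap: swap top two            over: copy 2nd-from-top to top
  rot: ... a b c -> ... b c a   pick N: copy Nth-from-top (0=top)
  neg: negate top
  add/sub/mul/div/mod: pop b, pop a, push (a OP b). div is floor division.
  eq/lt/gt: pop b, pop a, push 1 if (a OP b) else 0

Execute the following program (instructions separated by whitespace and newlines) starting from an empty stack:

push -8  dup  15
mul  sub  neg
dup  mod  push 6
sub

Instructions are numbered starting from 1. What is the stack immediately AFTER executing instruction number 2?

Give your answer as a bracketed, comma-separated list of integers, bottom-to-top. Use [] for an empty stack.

Step 1 ('push -8'): [-8]
Step 2 ('dup'): [-8, -8]

Answer: [-8, -8]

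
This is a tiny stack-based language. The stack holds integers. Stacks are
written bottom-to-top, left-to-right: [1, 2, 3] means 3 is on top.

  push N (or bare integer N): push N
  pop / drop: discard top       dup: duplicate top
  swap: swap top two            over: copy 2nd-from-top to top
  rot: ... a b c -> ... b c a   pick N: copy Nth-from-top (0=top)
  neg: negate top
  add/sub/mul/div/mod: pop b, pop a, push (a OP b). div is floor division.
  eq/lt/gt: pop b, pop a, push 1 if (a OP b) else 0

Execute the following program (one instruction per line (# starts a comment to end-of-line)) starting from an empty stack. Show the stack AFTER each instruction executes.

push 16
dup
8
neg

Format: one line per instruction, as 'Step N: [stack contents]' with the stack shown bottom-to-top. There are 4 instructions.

Step 1: [16]
Step 2: [16, 16]
Step 3: [16, 16, 8]
Step 4: [16, 16, -8]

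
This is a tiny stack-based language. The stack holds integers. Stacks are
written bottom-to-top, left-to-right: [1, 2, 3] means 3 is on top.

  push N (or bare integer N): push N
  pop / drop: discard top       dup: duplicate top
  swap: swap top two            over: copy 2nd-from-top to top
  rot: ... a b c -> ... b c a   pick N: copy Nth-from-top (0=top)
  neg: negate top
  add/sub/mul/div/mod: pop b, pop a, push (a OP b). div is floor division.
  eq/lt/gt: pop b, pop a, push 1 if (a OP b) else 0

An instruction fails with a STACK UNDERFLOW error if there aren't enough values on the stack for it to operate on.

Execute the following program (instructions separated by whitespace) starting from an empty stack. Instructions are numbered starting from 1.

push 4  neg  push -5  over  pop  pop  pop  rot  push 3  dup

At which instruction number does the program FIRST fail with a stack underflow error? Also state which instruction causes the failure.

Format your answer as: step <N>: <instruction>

Answer: step 8: rot

Derivation:
Step 1 ('push 4'): stack = [4], depth = 1
Step 2 ('neg'): stack = [-4], depth = 1
Step 3 ('push -5'): stack = [-4, -5], depth = 2
Step 4 ('over'): stack = [-4, -5, -4], depth = 3
Step 5 ('pop'): stack = [-4, -5], depth = 2
Step 6 ('pop'): stack = [-4], depth = 1
Step 7 ('pop'): stack = [], depth = 0
Step 8 ('rot'): needs 3 value(s) but depth is 0 — STACK UNDERFLOW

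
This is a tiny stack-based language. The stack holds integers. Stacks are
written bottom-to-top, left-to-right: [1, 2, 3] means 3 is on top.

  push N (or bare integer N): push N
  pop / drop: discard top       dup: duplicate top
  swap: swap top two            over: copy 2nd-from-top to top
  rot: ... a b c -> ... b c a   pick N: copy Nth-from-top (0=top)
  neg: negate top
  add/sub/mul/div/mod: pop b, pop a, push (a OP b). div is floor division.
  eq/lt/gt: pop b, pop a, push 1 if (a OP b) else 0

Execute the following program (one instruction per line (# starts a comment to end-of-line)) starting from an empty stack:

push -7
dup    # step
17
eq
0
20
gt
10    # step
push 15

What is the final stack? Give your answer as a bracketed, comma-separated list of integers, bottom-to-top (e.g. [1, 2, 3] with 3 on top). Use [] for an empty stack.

Answer: [-7, 0, 0, 10, 15]

Derivation:
After 'push -7': [-7]
After 'dup': [-7, -7]
After 'push 17': [-7, -7, 17]
After 'eq': [-7, 0]
After 'push 0': [-7, 0, 0]
After 'push 20': [-7, 0, 0, 20]
After 'gt': [-7, 0, 0]
After 'push 10': [-7, 0, 0, 10]
After 'push 15': [-7, 0, 0, 10, 15]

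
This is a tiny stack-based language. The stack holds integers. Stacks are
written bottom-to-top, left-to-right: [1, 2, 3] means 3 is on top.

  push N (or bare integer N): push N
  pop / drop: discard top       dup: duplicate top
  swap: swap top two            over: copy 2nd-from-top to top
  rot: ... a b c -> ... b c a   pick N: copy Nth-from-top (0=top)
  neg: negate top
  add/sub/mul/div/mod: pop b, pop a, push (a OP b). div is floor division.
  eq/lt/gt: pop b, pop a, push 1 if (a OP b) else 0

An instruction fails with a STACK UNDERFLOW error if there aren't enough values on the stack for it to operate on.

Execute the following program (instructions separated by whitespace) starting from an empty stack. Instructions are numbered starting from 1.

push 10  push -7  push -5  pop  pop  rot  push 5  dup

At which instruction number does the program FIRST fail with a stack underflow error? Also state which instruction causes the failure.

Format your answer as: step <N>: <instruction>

Step 1 ('push 10'): stack = [10], depth = 1
Step 2 ('push -7'): stack = [10, -7], depth = 2
Step 3 ('push -5'): stack = [10, -7, -5], depth = 3
Step 4 ('pop'): stack = [10, -7], depth = 2
Step 5 ('pop'): stack = [10], depth = 1
Step 6 ('rot'): needs 3 value(s) but depth is 1 — STACK UNDERFLOW

Answer: step 6: rot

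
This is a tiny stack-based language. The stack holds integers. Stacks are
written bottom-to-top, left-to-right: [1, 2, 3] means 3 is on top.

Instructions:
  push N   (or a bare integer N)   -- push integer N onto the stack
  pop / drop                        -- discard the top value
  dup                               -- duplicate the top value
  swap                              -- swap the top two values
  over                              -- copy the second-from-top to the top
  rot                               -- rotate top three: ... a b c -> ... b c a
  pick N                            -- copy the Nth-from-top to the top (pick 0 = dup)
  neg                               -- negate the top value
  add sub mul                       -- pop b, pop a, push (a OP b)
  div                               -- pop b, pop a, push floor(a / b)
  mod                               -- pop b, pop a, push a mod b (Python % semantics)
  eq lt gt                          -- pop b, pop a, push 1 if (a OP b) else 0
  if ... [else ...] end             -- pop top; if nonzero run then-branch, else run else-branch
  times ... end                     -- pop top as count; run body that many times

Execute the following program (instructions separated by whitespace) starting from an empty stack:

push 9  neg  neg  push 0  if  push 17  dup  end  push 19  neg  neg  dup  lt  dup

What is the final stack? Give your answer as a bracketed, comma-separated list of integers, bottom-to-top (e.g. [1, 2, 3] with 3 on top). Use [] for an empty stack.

After 'push 9': [9]
After 'neg': [-9]
After 'neg': [9]
After 'push 0': [9, 0]
After 'if': [9]
After 'push 19': [9, 19]
After 'neg': [9, -19]
After 'neg': [9, 19]
After 'dup': [9, 19, 19]
After 'lt': [9, 0]
After 'dup': [9, 0, 0]

Answer: [9, 0, 0]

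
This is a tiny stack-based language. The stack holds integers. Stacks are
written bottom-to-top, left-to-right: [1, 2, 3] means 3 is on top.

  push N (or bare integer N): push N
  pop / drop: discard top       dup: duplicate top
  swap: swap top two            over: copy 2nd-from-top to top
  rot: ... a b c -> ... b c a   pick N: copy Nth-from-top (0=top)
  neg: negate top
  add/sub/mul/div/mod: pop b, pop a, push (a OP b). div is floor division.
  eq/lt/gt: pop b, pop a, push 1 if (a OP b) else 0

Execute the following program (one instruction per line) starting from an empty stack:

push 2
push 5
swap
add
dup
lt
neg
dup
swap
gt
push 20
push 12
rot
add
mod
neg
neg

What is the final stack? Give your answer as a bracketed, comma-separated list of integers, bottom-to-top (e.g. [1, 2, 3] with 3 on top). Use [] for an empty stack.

Answer: [8]

Derivation:
After 'push 2': [2]
After 'push 5': [2, 5]
After 'swap': [5, 2]
After 'add': [7]
After 'dup': [7, 7]
After 'lt': [0]
After 'neg': [0]
After 'dup': [0, 0]
After 'swap': [0, 0]
After 'gt': [0]
After 'push 20': [0, 20]
After 'push 12': [0, 20, 12]
After 'rot': [20, 12, 0]
After 'add': [20, 12]
After 'mod': [8]
After 'neg': [-8]
After 'neg': [8]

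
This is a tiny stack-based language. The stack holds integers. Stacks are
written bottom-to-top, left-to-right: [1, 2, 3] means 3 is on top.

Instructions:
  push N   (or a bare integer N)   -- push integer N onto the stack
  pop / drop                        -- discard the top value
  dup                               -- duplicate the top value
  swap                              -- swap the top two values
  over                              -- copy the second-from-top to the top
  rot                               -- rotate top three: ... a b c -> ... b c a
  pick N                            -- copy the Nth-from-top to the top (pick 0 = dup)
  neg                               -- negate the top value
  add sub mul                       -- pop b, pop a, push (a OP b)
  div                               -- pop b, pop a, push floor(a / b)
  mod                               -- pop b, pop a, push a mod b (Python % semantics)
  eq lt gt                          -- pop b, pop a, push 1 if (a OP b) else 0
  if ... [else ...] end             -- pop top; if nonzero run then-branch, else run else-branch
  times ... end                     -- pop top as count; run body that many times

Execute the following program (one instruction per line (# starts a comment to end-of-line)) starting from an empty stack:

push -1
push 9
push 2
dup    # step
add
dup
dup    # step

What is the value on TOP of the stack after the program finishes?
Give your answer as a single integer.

Answer: 4

Derivation:
After 'push -1': [-1]
After 'push 9': [-1, 9]
After 'push 2': [-1, 9, 2]
After 'dup': [-1, 9, 2, 2]
After 'add': [-1, 9, 4]
After 'dup': [-1, 9, 4, 4]
After 'dup': [-1, 9, 4, 4, 4]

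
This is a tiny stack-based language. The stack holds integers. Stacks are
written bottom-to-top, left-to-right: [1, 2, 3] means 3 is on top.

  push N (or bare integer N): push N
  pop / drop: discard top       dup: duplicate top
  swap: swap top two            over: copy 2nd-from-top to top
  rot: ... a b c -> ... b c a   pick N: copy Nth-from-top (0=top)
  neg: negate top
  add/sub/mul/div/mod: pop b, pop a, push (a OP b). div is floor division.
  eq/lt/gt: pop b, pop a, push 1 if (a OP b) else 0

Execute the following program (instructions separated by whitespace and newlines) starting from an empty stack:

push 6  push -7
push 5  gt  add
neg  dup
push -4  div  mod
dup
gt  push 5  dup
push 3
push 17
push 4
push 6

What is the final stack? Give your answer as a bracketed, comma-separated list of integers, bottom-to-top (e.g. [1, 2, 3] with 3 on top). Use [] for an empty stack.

After 'push 6': [6]
After 'push -7': [6, -7]
After 'push 5': [6, -7, 5]
After 'gt': [6, 0]
After 'add': [6]
After 'neg': [-6]
After 'dup': [-6, -6]
After 'push -4': [-6, -6, -4]
After 'div': [-6, 1]
After 'mod': [0]
After 'dup': [0, 0]
After 'gt': [0]
After 'push 5': [0, 5]
After 'dup': [0, 5, 5]
After 'push 3': [0, 5, 5, 3]
After 'push 17': [0, 5, 5, 3, 17]
After 'push 4': [0, 5, 5, 3, 17, 4]
After 'push 6': [0, 5, 5, 3, 17, 4, 6]

Answer: [0, 5, 5, 3, 17, 4, 6]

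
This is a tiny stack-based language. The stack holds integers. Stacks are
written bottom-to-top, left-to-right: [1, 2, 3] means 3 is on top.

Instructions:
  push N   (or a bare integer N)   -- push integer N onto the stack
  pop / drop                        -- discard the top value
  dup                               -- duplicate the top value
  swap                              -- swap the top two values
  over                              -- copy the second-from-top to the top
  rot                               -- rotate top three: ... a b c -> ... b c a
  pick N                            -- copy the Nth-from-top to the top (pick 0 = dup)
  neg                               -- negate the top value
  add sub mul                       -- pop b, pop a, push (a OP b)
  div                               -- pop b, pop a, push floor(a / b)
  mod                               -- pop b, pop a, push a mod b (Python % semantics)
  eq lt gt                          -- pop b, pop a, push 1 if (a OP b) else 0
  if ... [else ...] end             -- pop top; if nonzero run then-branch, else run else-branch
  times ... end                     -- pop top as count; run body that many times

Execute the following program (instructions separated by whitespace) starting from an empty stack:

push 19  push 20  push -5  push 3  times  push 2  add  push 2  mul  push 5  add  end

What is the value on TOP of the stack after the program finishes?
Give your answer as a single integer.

After 'push 19': [19]
After 'push 20': [19, 20]
After 'push -5': [19, 20, -5]
After 'push 3': [19, 20, -5, 3]
After 'times': [19, 20, -5]
After 'push 2': [19, 20, -5, 2]
After 'add': [19, 20, -3]
After 'push 2': [19, 20, -3, 2]
After 'mul': [19, 20, -6]
After 'push 5': [19, 20, -6, 5]
  ...
After 'push 2': [19, 20, 1, 2]
After 'mul': [19, 20, 2]
After 'push 5': [19, 20, 2, 5]
After 'add': [19, 20, 7]
After 'push 2': [19, 20, 7, 2]
After 'add': [19, 20, 9]
After 'push 2': [19, 20, 9, 2]
After 'mul': [19, 20, 18]
After 'push 5': [19, 20, 18, 5]
After 'add': [19, 20, 23]

Answer: 23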